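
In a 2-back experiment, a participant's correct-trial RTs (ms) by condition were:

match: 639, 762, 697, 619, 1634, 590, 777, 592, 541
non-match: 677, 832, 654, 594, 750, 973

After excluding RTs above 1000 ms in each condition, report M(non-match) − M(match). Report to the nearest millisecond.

95 ms

match: exclude 1634
M(match) = 5217/8 = 652.125
M(non-match) = 4480/6 = 746.667
Difference = 746.667 − 652.125 = 94.542 ms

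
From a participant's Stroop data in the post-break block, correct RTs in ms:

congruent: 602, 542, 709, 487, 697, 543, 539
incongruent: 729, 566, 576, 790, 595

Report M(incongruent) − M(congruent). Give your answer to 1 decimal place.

62.8 ms

M(congruent) = 4119/7 = 588.429
M(incongruent) = 3256/5 = 651.200
Difference = 651.200 − 588.429 = 62.771 ms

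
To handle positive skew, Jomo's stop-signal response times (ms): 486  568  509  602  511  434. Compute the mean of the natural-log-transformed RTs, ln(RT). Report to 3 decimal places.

ln(RT): 6.1862, 6.3421, 6.2324, 6.4003, 6.2364, 6.0730
Σ ln(RT) = 37.4704
Mean = 37.4704/6 = 6.24507

6.245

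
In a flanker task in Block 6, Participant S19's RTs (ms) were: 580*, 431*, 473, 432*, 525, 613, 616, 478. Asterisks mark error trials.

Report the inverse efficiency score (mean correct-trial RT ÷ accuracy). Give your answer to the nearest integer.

866 ms

Correct trials (n=5): 473, 525, 613, 616, 478
Mean correct RT = 2705/5 = 541.0000 ms
Proportion correct = 5/8
IES = 541.0000 / (5/8) = 865.600 ms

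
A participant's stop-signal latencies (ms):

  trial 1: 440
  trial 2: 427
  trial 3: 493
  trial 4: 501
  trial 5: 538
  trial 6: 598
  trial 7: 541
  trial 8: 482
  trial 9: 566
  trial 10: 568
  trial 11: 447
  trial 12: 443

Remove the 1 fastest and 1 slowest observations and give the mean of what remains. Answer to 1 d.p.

Sorted: 427, 440, 443, 447, 482, 493, 501, 538, 541, 566, 568, 598
Drop lowest 1 (427) and highest 1 (598)
Remaining (n=10): Σ = 5019, mean = 5019/10 = 501.900

501.9 ms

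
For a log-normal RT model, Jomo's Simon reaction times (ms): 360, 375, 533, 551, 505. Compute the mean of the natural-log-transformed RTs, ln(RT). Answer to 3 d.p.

6.126

ln(RT): 5.8861, 5.9269, 6.2785, 6.3117, 6.2246
Σ ln(RT) = 30.6278
Mean = 30.6278/5 = 6.12557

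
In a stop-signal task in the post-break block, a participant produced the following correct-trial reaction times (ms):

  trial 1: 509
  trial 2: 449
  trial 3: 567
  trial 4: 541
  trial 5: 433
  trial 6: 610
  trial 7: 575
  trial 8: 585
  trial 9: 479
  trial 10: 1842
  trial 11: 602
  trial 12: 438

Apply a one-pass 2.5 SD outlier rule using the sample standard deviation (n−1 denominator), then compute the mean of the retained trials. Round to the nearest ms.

526 ms

n = 12, ΣRT = 7630, M = 635.833
Σ(x−M)² = 1632535.67; s = √(1632535.67/11) = 385.243
Cutoffs: 635.833 ± 2.5·385.243 → [-327.3, 1598.9]
Outside: 1842 → excluded.
Retained (n=11): Σ = 5788, mean = 5788/11 = 526.182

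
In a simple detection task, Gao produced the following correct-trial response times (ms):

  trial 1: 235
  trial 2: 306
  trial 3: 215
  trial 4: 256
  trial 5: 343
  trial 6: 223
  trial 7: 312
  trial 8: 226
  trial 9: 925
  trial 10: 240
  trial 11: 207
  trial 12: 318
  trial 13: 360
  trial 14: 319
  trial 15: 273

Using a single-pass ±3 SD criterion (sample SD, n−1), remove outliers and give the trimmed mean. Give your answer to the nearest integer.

n = 15, ΣRT = 4758, M = 317.200
Σ(x−M)² = 430270.40; s = √(430270.40/14) = 175.310
Cutoffs: 317.200 ± 3·175.310 → [-208.7, 843.1]
Outside: 925 → excluded.
Retained (n=14): Σ = 3833, mean = 3833/14 = 273.786

274 ms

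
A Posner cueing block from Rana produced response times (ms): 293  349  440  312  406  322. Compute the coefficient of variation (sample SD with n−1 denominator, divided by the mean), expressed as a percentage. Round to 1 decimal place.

n = 6, Σ = 2122, M = 353.6667
Σ(x−M)² = 16633.333; s = √(16633.333/5) = 57.6773
CV = 57.6773 / 353.6667 = 0.16308 = 16.308%

16.3%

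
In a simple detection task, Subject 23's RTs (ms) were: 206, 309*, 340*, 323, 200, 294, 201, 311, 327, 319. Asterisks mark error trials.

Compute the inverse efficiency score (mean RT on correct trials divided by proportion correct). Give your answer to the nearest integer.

Correct trials (n=8): 206, 323, 200, 294, 201, 311, 327, 319
Mean correct RT = 2181/8 = 272.6250 ms
Proportion correct = 8/10
IES = 272.6250 / (8/10) = 340.781 ms

341 ms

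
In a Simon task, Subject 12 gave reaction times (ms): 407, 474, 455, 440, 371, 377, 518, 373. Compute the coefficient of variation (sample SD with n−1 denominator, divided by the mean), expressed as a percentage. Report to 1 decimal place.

12.6%

n = 8, Σ = 3415, M = 426.8750
Σ(x−M)² = 20394.875; s = √(20394.875/7) = 53.9773
CV = 53.9773 / 426.8750 = 0.12645 = 12.645%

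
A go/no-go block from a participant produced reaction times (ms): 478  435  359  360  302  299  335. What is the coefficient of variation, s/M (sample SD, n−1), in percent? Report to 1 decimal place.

18.3%

n = 7, Σ = 2568, M = 366.8571
Σ(x−M)² = 26930.857; s = √(26930.857/6) = 66.9961
CV = 66.9961 / 366.8571 = 0.18262 = 18.262%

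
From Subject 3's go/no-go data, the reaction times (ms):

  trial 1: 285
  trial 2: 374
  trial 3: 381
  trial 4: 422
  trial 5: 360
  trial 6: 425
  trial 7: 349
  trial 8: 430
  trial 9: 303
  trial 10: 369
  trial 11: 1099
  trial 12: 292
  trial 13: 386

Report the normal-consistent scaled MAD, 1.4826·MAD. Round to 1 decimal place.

71.2 ms

Sorted: 285, 292, 303, 349, 360, 369, 374, 381, 386, 422, 425, 430, 1099 → median = 374
|x − 374| sorted: 0, 5, 7, 12, 14, 25, 48, 51, 56, 71, 82, 89, 725 → MAD = 48
Robust SD ≈ 1.4826 × 48 = 71.165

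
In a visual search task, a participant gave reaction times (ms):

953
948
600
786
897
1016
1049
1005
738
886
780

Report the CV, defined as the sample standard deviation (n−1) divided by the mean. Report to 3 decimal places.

0.157

n = 11, Σ = 9658, M = 878.0000
Σ(x−M)² = 190316.000; s = √(190316.000/10) = 137.9551
CV = 137.9551 / 878.0000 = 0.15712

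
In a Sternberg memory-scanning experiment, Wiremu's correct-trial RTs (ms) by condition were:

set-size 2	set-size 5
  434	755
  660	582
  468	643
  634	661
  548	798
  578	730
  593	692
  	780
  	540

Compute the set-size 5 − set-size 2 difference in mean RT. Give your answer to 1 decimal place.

127.5 ms

M(set-size 2) = 3915/7 = 559.286
M(set-size 5) = 6181/9 = 686.778
Difference = 686.778 − 559.286 = 127.492 ms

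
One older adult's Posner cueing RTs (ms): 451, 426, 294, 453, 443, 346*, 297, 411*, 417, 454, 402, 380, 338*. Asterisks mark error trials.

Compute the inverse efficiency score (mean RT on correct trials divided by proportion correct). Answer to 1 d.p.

Correct trials (n=10): 451, 426, 294, 453, 443, 297, 417, 454, 402, 380
Mean correct RT = 4017/10 = 401.7000 ms
Proportion correct = 10/13
IES = 401.7000 / (10/13) = 522.210 ms

522.2 ms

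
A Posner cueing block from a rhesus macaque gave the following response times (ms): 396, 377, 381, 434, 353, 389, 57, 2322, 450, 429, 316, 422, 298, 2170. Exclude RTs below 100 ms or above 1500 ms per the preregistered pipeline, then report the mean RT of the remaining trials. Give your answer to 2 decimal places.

385.91 ms

Excluded: 57, 2170, 2322
Retained (n=11): Σ = 4245
Mean = 4245/11 = 385.9091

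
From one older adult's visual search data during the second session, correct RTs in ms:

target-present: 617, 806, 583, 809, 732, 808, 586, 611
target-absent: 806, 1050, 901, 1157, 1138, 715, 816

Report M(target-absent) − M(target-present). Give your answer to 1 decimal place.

M(target-present) = 5552/8 = 694.000
M(target-absent) = 6583/7 = 940.429
Difference = 940.429 − 694.000 = 246.429 ms

246.4 ms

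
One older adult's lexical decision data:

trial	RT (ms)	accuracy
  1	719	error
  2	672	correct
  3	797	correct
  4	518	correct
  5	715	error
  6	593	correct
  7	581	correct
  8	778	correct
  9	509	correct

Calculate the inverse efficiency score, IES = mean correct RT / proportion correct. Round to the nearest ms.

Correct trials (n=7): 672, 797, 518, 593, 581, 778, 509
Mean correct RT = 4448/7 = 635.4286 ms
Proportion correct = 7/9
IES = 635.4286 / (7/9) = 816.980 ms

817 ms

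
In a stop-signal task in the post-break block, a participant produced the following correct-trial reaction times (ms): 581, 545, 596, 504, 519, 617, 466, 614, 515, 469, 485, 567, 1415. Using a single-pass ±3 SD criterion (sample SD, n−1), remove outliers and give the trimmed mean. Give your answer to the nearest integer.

n = 13, ΣRT = 7893, M = 607.154
Σ(x−M)² = 739879.69; s = √(739879.69/12) = 248.308
Cutoffs: 607.154 ± 3·248.308 → [-137.8, 1352.1]
Outside: 1415 → excluded.
Retained (n=12): Σ = 6478, mean = 6478/12 = 539.833

540 ms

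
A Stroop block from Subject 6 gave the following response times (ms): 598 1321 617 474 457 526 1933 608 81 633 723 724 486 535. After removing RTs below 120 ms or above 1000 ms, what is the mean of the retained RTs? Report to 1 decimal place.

Excluded: 81, 1321, 1933
Retained (n=11): Σ = 6381
Mean = 6381/11 = 580.0909

580.1 ms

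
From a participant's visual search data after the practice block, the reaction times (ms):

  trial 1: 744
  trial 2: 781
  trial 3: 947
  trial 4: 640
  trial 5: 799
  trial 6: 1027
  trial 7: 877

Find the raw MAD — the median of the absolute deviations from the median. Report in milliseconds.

Sorted: 640, 744, 781, 799, 877, 947, 1027 → median = 799
|x − 799|: 55, 18, 148, 159, 0, 228, 78
Sorted deviations: 0, 18, 55, 78, 148, 159, 228 → MAD = 78

78 ms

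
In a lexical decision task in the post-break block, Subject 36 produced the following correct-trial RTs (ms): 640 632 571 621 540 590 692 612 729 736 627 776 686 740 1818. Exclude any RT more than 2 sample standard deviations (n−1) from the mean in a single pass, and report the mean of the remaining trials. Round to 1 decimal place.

656.6 ms

n = 15, ΣRT = 11010, M = 734.000
Σ(x−M)² = 1324236.00; s = √(1324236.00/14) = 307.552
Cutoffs: 734.000 ± 2·307.552 → [118.9, 1349.1]
Outside: 1818 → excluded.
Retained (n=14): Σ = 9192, mean = 9192/14 = 656.571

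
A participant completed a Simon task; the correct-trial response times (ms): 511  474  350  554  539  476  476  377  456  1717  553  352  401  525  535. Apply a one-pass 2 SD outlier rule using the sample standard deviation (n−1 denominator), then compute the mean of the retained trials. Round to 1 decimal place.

469.9 ms

n = 15, ΣRT = 8296, M = 553.067
Σ(x−M)² = 1521162.93; s = √(1521162.93/14) = 329.628
Cutoffs: 553.067 ± 2·329.628 → [-106.2, 1212.3]
Outside: 1717 → excluded.
Retained (n=14): Σ = 6579, mean = 6579/14 = 469.929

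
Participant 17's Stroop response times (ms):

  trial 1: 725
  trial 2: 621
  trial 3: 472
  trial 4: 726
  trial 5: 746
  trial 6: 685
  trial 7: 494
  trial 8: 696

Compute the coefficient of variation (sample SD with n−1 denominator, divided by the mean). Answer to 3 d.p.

n = 8, Σ = 5165, M = 645.6250
Σ(x−M)² = 80665.875; s = √(80665.875/7) = 107.3485
CV = 107.3485 / 645.6250 = 0.16627

0.166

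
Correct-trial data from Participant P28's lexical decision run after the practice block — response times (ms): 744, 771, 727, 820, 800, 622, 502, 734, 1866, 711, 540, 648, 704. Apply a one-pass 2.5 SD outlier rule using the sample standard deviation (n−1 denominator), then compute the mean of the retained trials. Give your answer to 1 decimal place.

693.6 ms

n = 13, ΣRT = 10189, M = 783.769
Σ(x−M)² = 1375322.31; s = √(1375322.31/12) = 338.541
Cutoffs: 783.769 ± 2.5·338.541 → [-62.6, 1630.1]
Outside: 1866 → excluded.
Retained (n=12): Σ = 8323, mean = 8323/12 = 693.583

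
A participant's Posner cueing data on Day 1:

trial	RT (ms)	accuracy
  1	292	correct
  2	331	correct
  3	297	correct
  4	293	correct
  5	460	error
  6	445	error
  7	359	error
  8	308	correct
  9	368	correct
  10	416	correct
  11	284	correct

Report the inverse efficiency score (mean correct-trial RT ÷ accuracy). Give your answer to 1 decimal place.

Correct trials (n=8): 292, 331, 297, 293, 308, 368, 416, 284
Mean correct RT = 2589/8 = 323.6250 ms
Proportion correct = 8/11
IES = 323.6250 / (8/11) = 444.984 ms

445.0 ms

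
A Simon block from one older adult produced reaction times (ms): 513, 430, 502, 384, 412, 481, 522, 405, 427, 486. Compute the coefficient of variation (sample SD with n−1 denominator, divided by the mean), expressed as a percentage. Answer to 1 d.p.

11.0%

n = 10, Σ = 4562, M = 456.2000
Σ(x−M)² = 22483.600; s = √(22483.600/9) = 49.9818
CV = 49.9818 / 456.2000 = 0.10956 = 10.956%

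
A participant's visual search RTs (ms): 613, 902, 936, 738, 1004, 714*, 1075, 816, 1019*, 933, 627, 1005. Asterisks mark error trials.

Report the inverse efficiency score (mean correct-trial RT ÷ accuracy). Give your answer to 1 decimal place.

Correct trials (n=10): 613, 902, 936, 738, 1004, 1075, 816, 933, 627, 1005
Mean correct RT = 8649/10 = 864.9000 ms
Proportion correct = 10/12
IES = 864.9000 / (10/12) = 1037.880 ms

1037.9 ms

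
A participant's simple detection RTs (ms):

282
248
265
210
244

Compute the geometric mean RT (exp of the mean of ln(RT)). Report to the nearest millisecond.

ln(RT): 5.6419, 5.5134, 5.5797, 5.3471, 5.4972
Mean ln(RT) = 27.5793/5 = 5.51587
Geometric mean = exp(5.51587) = 248.61 ms

249 ms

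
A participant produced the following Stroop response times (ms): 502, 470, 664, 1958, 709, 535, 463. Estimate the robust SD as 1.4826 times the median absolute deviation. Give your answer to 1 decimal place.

Sorted: 463, 470, 502, 535, 664, 709, 1958 → median = 535
|x − 535| sorted: 0, 33, 65, 72, 129, 174, 1423 → MAD = 72
Robust SD ≈ 1.4826 × 72 = 106.747

106.7 ms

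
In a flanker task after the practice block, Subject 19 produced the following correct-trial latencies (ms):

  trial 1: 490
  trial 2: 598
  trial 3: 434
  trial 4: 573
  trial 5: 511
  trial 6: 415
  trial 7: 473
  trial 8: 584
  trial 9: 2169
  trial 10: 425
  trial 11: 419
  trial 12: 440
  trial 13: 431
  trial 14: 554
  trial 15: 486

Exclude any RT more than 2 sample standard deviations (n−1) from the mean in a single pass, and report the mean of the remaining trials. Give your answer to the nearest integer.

488 ms

n = 15, ΣRT = 9002, M = 600.133
Σ(x−M)² = 2693339.73; s = √(2693339.73/14) = 438.613
Cutoffs: 600.133 ± 2·438.613 → [-277.1, 1477.4]
Outside: 2169 → excluded.
Retained (n=14): Σ = 6833, mean = 6833/14 = 488.071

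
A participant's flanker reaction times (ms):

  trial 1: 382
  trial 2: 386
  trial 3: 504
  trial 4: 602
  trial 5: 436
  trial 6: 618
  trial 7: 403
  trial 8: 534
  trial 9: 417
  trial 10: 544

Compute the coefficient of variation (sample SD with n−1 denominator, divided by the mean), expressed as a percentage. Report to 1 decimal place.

n = 10, Σ = 4826, M = 482.6000
Σ(x−M)² = 71722.400; s = √(71722.400/9) = 89.2701
CV = 89.2701 / 482.6000 = 0.18498 = 18.498%

18.5%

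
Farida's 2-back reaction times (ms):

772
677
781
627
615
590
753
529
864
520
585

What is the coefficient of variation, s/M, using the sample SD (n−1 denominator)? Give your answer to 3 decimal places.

0.170

n = 11, Σ = 7313, M = 664.8182
Σ(x−M)² = 127883.636; s = √(127883.636/10) = 113.0856
CV = 113.0856 / 664.8182 = 0.17010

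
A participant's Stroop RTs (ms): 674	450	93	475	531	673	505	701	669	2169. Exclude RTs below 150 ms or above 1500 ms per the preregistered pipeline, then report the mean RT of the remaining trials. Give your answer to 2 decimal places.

584.75 ms

Excluded: 93, 2169
Retained (n=8): Σ = 4678
Mean = 4678/8 = 584.7500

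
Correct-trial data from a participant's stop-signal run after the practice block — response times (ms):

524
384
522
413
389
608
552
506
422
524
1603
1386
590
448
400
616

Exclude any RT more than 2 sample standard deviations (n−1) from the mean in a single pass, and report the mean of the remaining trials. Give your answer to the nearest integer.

n = 16, ΣRT = 9887, M = 617.938
Σ(x−M)² = 1868786.94; s = √(1868786.94/15) = 352.967
Cutoffs: 617.938 ± 2·352.967 → [-88.0, 1323.9]
Outside: 1386, 1603 → excluded.
Retained (n=14): Σ = 6898, mean = 6898/14 = 492.714

493 ms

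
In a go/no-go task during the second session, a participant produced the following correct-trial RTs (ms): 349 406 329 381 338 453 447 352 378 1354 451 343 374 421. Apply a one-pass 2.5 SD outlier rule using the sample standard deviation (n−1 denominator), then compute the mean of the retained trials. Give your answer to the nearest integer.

n = 14, ΣRT = 6376, M = 455.429
Σ(x−M)² = 893759.43; s = √(893759.43/13) = 262.204
Cutoffs: 455.429 ± 2.5·262.204 → [-200.1, 1110.9]
Outside: 1354 → excluded.
Retained (n=13): Σ = 5022, mean = 5022/13 = 386.308

386 ms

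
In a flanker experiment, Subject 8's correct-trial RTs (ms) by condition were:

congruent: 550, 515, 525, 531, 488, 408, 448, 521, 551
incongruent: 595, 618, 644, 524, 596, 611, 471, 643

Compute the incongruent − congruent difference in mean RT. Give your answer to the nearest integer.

84 ms

M(congruent) = 4537/9 = 504.111
M(incongruent) = 4702/8 = 587.750
Difference = 587.750 − 504.111 = 83.639 ms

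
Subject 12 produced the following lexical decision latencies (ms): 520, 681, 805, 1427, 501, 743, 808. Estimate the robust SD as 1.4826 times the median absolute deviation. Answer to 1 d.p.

96.4 ms

Sorted: 501, 520, 681, 743, 805, 808, 1427 → median = 743
|x − 743| sorted: 0, 62, 62, 65, 223, 242, 684 → MAD = 65
Robust SD ≈ 1.4826 × 65 = 96.369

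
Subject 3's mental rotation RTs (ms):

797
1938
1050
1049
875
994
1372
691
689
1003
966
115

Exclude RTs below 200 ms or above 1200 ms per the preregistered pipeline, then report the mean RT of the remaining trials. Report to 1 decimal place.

Excluded: 115, 1372, 1938
Retained (n=9): Σ = 8114
Mean = 8114/9 = 901.5556

901.6 ms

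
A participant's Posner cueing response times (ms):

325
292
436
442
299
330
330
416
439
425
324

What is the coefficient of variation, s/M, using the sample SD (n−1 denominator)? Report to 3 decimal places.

n = 11, Σ = 4058, M = 368.9091
Σ(x−M)² = 37894.909; s = √(37894.909/10) = 61.5588
CV = 61.5588 / 368.9091 = 0.16687

0.167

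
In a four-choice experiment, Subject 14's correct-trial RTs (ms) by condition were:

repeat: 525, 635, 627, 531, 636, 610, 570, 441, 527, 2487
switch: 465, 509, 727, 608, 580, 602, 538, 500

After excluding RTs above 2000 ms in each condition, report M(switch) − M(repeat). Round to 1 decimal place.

-0.8 ms

repeat: exclude 2487
M(repeat) = 5102/9 = 566.889
M(switch) = 4529/8 = 566.125
Difference = 566.125 − 566.889 = -0.764 ms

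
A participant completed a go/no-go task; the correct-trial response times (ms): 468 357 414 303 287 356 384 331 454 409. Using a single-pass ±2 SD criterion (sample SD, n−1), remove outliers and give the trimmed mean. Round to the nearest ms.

n = 10, ΣRT = 3763, M = 376.300
Σ(x−M)² = 33180.10; s = √(33180.10/9) = 60.718
Cutoffs: 376.300 ± 2·60.718 → [254.9, 497.7]
No RTs fall outside the cutoffs; all 10 retained. Mean = 3763/10 = 376.300

376 ms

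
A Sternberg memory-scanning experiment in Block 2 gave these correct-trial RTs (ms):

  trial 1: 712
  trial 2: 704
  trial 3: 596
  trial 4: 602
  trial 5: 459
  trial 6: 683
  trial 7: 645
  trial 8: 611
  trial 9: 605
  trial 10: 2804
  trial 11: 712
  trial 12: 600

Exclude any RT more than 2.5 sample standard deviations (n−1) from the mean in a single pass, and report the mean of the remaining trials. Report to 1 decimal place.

629.9 ms

n = 12, ΣRT = 9733, M = 811.083
Σ(x−M)² = 4387806.92; s = √(4387806.92/11) = 631.579
Cutoffs: 811.083 ± 2.5·631.579 → [-767.9, 2390.0]
Outside: 2804 → excluded.
Retained (n=11): Σ = 6929, mean = 6929/11 = 629.909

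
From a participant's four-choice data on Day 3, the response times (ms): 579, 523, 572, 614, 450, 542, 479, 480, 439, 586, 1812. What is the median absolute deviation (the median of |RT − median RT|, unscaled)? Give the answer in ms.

Sorted: 439, 450, 479, 480, 523, 542, 572, 579, 586, 614, 1812 → median = 542
|x − 542|: 37, 19, 30, 72, 92, 0, 63, 62, 103, 44, 1270
Sorted deviations: 0, 19, 30, 37, 44, 62, 63, 72, 92, 103, 1270 → MAD = 62

62 ms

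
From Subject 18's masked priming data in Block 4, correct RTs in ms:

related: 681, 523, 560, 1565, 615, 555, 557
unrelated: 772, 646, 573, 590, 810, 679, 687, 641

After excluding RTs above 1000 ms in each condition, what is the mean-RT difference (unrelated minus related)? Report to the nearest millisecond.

93 ms

related: exclude 1565
M(related) = 3491/6 = 581.833
M(unrelated) = 5398/8 = 674.750
Difference = 674.750 − 581.833 = 92.917 ms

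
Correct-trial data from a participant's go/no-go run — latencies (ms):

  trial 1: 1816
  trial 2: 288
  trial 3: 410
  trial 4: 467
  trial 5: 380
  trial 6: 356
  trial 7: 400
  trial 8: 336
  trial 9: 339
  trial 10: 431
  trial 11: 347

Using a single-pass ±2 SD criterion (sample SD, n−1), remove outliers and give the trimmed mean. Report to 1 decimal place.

375.4 ms

n = 11, ΣRT = 5570, M = 506.364
Σ(x−M)² = 1911666.55; s = √(1911666.55/10) = 437.226
Cutoffs: 506.364 ± 2·437.226 → [-368.1, 1380.8]
Outside: 1816 → excluded.
Retained (n=10): Σ = 3754, mean = 3754/10 = 375.400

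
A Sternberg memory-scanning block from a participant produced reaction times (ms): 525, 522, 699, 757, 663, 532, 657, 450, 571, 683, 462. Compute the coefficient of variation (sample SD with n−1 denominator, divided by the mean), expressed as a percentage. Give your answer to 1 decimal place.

n = 11, Σ = 6521, M = 592.8182
Σ(x−M)² = 106707.636; s = √(106707.636/10) = 103.2994
CV = 103.2994 / 592.8182 = 0.17425 = 17.425%

17.4%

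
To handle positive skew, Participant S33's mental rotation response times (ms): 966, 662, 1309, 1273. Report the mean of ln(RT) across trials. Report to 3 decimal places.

ln(RT): 6.8732, 6.4953, 7.1770, 7.1491
Σ ln(RT) = 27.6946
Mean = 27.6946/4 = 6.92364

6.924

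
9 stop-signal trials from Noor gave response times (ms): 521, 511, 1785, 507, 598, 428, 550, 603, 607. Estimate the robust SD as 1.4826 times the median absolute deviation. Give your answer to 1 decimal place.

71.2 ms

Sorted: 428, 507, 511, 521, 550, 598, 603, 607, 1785 → median = 550
|x − 550| sorted: 0, 29, 39, 43, 48, 53, 57, 122, 1235 → MAD = 48
Robust SD ≈ 1.4826 × 48 = 71.165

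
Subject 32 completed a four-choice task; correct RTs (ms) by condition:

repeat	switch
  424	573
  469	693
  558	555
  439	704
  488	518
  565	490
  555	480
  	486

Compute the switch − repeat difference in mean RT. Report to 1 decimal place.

62.7 ms

M(repeat) = 3498/7 = 499.714
M(switch) = 4499/8 = 562.375
Difference = 562.375 − 499.714 = 62.661 ms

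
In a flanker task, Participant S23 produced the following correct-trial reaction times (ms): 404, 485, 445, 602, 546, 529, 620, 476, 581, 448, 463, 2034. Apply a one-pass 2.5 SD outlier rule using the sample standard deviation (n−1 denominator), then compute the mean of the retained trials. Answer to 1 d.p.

n = 12, ΣRT = 7633, M = 636.083
Σ(x−M)² = 2182368.92; s = √(2182368.92/11) = 445.418
Cutoffs: 636.083 ± 2.5·445.418 → [-477.5, 1749.6]
Outside: 2034 → excluded.
Retained (n=11): Σ = 5599, mean = 5599/11 = 509.000

509.0 ms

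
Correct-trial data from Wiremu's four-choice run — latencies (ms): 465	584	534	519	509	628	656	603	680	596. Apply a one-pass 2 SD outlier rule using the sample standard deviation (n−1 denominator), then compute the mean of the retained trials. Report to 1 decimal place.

577.4 ms

n = 10, ΣRT = 5774, M = 577.400
Σ(x−M)² = 42916.40; s = √(42916.40/9) = 69.054
Cutoffs: 577.400 ± 2·69.054 → [439.3, 715.5]
No RTs fall outside the cutoffs; all 10 retained. Mean = 5774/10 = 577.400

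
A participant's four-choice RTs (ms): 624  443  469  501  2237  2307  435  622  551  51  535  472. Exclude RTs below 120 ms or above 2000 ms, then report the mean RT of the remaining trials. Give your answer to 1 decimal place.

Excluded: 51, 2237, 2307
Retained (n=9): Σ = 4652
Mean = 4652/9 = 516.8889

516.9 ms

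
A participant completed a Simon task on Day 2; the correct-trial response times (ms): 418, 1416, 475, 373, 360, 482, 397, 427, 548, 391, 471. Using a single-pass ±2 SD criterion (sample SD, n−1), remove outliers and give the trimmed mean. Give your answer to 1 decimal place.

434.2 ms

n = 11, ΣRT = 5758, M = 523.455
Σ(x−M)² = 907370.73; s = √(907370.73/10) = 301.226
Cutoffs: 523.455 ± 2·301.226 → [-79.0, 1125.9]
Outside: 1416 → excluded.
Retained (n=10): Σ = 4342, mean = 4342/10 = 434.200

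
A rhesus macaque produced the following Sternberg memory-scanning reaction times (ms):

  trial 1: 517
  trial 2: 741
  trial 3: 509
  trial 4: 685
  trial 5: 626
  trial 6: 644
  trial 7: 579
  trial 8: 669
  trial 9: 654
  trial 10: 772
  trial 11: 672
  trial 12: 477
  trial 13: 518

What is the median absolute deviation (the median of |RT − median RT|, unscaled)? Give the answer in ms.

Sorted: 477, 509, 517, 518, 579, 626, 644, 654, 669, 672, 685, 741, 772 → median = 644
|x − 644|: 127, 97, 135, 41, 18, 0, 65, 25, 10, 128, 28, 167, 126
Sorted deviations: 0, 10, 18, 25, 28, 41, 65, 97, 126, 127, 128, 135, 167 → MAD = 65

65 ms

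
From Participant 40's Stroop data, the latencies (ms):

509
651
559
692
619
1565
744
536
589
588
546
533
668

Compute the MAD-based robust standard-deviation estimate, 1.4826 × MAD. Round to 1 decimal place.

83.0 ms

Sorted: 509, 533, 536, 546, 559, 588, 589, 619, 651, 668, 692, 744, 1565 → median = 589
|x − 589| sorted: 0, 1, 30, 30, 43, 53, 56, 62, 79, 80, 103, 155, 976 → MAD = 56
Robust SD ≈ 1.4826 × 56 = 83.026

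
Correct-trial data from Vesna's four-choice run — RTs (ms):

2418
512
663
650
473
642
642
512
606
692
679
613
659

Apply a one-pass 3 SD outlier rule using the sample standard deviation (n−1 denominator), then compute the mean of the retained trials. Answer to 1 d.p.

611.9 ms

n = 13, ΣRT = 9761, M = 750.846
Σ(x−M)² = 3069319.69; s = √(3069319.69/12) = 505.744
Cutoffs: 750.846 ± 3·505.744 → [-766.4, 2268.1]
Outside: 2418 → excluded.
Retained (n=12): Σ = 7343, mean = 7343/12 = 611.917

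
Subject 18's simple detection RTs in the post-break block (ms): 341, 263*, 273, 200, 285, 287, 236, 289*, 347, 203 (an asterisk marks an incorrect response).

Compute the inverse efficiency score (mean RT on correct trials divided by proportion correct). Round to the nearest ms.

Correct trials (n=8): 341, 273, 200, 285, 287, 236, 347, 203
Mean correct RT = 2172/8 = 271.5000 ms
Proportion correct = 8/10
IES = 271.5000 / (8/10) = 339.375 ms

339 ms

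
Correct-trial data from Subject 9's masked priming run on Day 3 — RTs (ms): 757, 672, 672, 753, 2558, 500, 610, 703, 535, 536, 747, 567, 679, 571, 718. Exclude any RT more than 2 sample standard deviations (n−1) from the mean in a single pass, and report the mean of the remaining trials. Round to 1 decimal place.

n = 15, ΣRT = 11578, M = 771.867
Σ(x−M)² = 3521851.73; s = √(3521851.73/14) = 501.558
Cutoffs: 771.867 ± 2·501.558 → [-231.3, 1775.0]
Outside: 2558 → excluded.
Retained (n=14): Σ = 9020, mean = 9020/14 = 644.286

644.3 ms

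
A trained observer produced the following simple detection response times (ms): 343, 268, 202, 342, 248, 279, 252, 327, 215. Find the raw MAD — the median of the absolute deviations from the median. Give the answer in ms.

53 ms

Sorted: 202, 215, 248, 252, 268, 279, 327, 342, 343 → median = 268
|x − 268|: 75, 0, 66, 74, 20, 11, 16, 59, 53
Sorted deviations: 0, 11, 16, 20, 53, 59, 66, 74, 75 → MAD = 53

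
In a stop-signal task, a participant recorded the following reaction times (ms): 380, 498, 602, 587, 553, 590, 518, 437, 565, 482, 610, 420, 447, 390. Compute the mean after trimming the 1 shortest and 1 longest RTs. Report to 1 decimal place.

Sorted: 380, 390, 420, 437, 447, 482, 498, 518, 553, 565, 587, 590, 602, 610
Drop lowest 1 (380) and highest 1 (610)
Remaining (n=12): Σ = 6089, mean = 6089/12 = 507.417

507.4 ms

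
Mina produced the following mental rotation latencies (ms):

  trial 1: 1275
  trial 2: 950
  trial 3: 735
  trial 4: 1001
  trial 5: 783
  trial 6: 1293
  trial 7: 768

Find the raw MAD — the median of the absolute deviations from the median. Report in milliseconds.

182 ms

Sorted: 735, 768, 783, 950, 1001, 1275, 1293 → median = 950
|x − 950|: 325, 0, 215, 51, 167, 343, 182
Sorted deviations: 0, 51, 167, 182, 215, 325, 343 → MAD = 182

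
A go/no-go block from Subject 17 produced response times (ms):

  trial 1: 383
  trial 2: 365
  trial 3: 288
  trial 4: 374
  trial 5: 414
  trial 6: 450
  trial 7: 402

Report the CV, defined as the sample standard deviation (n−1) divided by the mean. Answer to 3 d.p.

0.132

n = 7, Σ = 2676, M = 382.2857
Σ(x−M)² = 15237.429; s = √(15237.429/6) = 50.3942
CV = 50.3942 / 382.2857 = 0.13182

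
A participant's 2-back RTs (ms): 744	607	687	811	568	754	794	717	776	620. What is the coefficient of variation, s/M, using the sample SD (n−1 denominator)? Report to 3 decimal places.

0.119

n = 10, Σ = 7078, M = 707.8000
Σ(x−M)² = 64107.600; s = √(64107.600/9) = 84.3983
CV = 84.3983 / 707.8000 = 0.11924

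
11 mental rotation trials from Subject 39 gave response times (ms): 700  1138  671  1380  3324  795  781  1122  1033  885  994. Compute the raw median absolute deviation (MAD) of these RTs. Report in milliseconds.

199 ms

Sorted: 671, 700, 781, 795, 885, 994, 1033, 1122, 1138, 1380, 3324 → median = 994
|x − 994|: 294, 144, 323, 386, 2330, 199, 213, 128, 39, 109, 0
Sorted deviations: 0, 39, 109, 128, 144, 199, 213, 294, 323, 386, 2330 → MAD = 199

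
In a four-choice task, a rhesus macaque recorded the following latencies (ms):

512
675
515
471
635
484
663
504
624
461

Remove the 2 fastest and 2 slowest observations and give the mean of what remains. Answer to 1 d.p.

545.7 ms

Sorted: 461, 471, 484, 504, 512, 515, 624, 635, 663, 675
Drop lowest 2 (461, 471) and highest 2 (663, 675)
Remaining (n=6): Σ = 3274, mean = 3274/6 = 545.667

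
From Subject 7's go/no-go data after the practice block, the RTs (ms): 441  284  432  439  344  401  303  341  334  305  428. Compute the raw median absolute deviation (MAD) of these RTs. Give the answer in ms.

57 ms

Sorted: 284, 303, 305, 334, 341, 344, 401, 428, 432, 439, 441 → median = 344
|x − 344|: 97, 60, 88, 95, 0, 57, 41, 3, 10, 39, 84
Sorted deviations: 0, 3, 10, 39, 41, 57, 60, 84, 88, 95, 97 → MAD = 57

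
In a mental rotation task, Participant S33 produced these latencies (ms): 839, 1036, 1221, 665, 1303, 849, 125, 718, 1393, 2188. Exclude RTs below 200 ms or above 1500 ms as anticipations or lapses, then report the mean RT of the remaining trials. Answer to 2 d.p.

Excluded: 125, 2188
Retained (n=8): Σ = 8024
Mean = 8024/8 = 1003.0000

1003.00 ms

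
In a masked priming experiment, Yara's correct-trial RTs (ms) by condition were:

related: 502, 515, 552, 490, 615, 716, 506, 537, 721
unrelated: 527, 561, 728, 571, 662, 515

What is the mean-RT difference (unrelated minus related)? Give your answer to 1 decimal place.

21.3 ms

M(related) = 5154/9 = 572.667
M(unrelated) = 3564/6 = 594.000
Difference = 594.000 − 572.667 = 21.333 ms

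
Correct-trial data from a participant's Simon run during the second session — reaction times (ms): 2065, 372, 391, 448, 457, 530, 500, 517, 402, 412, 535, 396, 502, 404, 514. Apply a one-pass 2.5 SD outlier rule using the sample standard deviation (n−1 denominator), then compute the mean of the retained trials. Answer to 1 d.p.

n = 15, ΣRT = 8445, M = 563.000
Σ(x−M)² = 2462502.00; s = √(2462502.00/14) = 419.396
Cutoffs: 563.000 ± 2.5·419.396 → [-485.5, 1611.5]
Outside: 2065 → excluded.
Retained (n=14): Σ = 6380, mean = 6380/14 = 455.714

455.7 ms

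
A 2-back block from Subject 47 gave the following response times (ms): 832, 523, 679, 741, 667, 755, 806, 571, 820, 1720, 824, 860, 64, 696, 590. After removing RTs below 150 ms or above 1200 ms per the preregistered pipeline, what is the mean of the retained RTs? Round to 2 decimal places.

Excluded: 64, 1720
Retained (n=13): Σ = 9364
Mean = 9364/13 = 720.3077

720.31 ms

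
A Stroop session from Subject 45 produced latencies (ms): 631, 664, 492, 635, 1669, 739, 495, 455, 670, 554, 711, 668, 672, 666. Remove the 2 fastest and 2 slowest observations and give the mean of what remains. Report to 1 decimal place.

636.6 ms

Sorted: 455, 492, 495, 554, 631, 635, 664, 666, 668, 670, 672, 711, 739, 1669
Drop lowest 2 (455, 492) and highest 2 (739, 1669)
Remaining (n=10): Σ = 6366, mean = 6366/10 = 636.600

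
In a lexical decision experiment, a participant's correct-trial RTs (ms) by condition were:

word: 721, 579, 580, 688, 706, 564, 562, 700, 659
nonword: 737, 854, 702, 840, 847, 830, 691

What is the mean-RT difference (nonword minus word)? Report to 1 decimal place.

146.0 ms

M(word) = 5759/9 = 639.889
M(nonword) = 5501/7 = 785.857
Difference = 785.857 − 639.889 = 145.968 ms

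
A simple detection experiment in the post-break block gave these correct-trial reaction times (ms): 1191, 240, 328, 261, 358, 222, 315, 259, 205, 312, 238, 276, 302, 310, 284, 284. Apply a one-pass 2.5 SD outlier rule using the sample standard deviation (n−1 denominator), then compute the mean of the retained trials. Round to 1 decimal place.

n = 16, ΣRT = 5385, M = 336.562
Σ(x−M)² = 803955.94; s = √(803955.94/15) = 231.510
Cutoffs: 336.562 ± 2.5·231.510 → [-242.2, 915.3]
Outside: 1191 → excluded.
Retained (n=15): Σ = 4194, mean = 4194/15 = 279.600

279.6 ms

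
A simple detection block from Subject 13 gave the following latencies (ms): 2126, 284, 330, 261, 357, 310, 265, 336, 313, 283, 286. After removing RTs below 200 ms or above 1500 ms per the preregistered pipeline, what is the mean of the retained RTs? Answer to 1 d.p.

302.5 ms

Excluded: 2126
Retained (n=10): Σ = 3025
Mean = 3025/10 = 302.5000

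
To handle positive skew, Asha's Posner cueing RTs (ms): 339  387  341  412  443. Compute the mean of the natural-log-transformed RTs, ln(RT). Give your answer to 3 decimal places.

ln(RT): 5.8260, 5.9584, 5.8319, 6.0210, 6.0936
Σ ln(RT) = 29.7309
Mean = 29.7309/5 = 5.94618

5.946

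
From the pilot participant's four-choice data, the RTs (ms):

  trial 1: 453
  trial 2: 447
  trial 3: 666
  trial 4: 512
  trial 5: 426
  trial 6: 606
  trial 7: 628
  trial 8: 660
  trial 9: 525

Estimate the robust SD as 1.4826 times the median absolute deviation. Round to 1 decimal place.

120.1 ms

Sorted: 426, 447, 453, 512, 525, 606, 628, 660, 666 → median = 525
|x − 525| sorted: 0, 13, 72, 78, 81, 99, 103, 135, 141 → MAD = 81
Robust SD ≈ 1.4826 × 81 = 120.091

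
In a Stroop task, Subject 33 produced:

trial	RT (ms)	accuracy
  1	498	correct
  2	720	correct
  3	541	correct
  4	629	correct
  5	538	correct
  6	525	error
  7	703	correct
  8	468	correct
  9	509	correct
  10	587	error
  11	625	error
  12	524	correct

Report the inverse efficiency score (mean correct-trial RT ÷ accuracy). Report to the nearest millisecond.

Correct trials (n=9): 498, 720, 541, 629, 538, 703, 468, 509, 524
Mean correct RT = 5130/9 = 570.0000 ms
Proportion correct = 9/12
IES = 570.0000 / (9/12) = 760.000 ms

760 ms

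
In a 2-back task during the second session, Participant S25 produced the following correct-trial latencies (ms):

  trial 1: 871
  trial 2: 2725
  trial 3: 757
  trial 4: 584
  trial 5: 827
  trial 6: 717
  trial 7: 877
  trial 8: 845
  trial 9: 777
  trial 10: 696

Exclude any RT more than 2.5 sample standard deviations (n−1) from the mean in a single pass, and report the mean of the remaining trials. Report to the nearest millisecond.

n = 10, ΣRT = 9676, M = 967.600
Σ(x−M)² = 3505190.40; s = √(3505190.40/9) = 624.072
Cutoffs: 967.600 ± 2.5·624.072 → [-592.6, 2527.8]
Outside: 2725 → excluded.
Retained (n=9): Σ = 6951, mean = 6951/9 = 772.333

772 ms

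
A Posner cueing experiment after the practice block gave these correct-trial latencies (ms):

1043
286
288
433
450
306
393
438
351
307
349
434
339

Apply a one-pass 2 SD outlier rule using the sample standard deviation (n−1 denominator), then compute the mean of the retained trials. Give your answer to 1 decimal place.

364.5 ms

n = 13, ΣRT = 5417, M = 416.692
Σ(x−M)² = 467812.77; s = √(467812.77/12) = 197.445
Cutoffs: 416.692 ± 2·197.445 → [21.8, 811.6]
Outside: 1043 → excluded.
Retained (n=12): Σ = 4374, mean = 4374/12 = 364.500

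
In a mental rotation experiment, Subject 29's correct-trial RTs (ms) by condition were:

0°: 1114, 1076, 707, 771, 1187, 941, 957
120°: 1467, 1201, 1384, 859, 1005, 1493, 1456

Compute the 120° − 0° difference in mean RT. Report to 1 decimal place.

M(0°) = 6753/7 = 964.714
M(120°) = 8865/7 = 1266.429
Difference = 1266.429 − 964.714 = 301.714 ms

301.7 ms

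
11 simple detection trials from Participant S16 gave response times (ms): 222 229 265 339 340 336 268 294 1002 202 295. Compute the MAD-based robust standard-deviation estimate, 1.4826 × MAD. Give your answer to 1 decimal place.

66.7 ms

Sorted: 202, 222, 229, 265, 268, 294, 295, 336, 339, 340, 1002 → median = 294
|x − 294| sorted: 0, 1, 26, 29, 42, 45, 46, 65, 72, 92, 708 → MAD = 45
Robust SD ≈ 1.4826 × 45 = 66.717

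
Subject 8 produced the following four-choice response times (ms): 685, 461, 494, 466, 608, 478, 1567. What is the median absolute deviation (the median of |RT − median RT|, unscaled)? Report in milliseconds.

33 ms

Sorted: 461, 466, 478, 494, 608, 685, 1567 → median = 494
|x − 494|: 191, 33, 0, 28, 114, 16, 1073
Sorted deviations: 0, 16, 28, 33, 114, 191, 1073 → MAD = 33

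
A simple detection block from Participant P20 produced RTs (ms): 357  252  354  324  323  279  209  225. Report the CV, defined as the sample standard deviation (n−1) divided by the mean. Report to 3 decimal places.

n = 8, Σ = 2323, M = 290.3750
Σ(x−M)² = 23179.875; s = √(23179.875/7) = 57.5449
CV = 57.5449 / 290.3750 = 0.19817

0.198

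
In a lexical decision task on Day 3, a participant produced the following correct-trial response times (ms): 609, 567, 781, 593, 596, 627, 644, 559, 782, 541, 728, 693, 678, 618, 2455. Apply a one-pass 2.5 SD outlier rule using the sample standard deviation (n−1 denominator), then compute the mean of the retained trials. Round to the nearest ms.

644 ms

n = 15, ΣRT = 11471, M = 764.733
Σ(x−M)² = 3140356.93; s = √(3140356.93/14) = 473.615
Cutoffs: 764.733 ± 2.5·473.615 → [-419.3, 1948.8]
Outside: 2455 → excluded.
Retained (n=14): Σ = 9016, mean = 9016/14 = 644.000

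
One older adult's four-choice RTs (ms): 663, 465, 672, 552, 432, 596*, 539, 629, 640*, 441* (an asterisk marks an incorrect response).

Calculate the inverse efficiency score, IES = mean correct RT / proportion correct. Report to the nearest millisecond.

Correct trials (n=7): 663, 465, 672, 552, 432, 539, 629
Mean correct RT = 3952/7 = 564.5714 ms
Proportion correct = 7/10
IES = 564.5714 / (7/10) = 806.531 ms

807 ms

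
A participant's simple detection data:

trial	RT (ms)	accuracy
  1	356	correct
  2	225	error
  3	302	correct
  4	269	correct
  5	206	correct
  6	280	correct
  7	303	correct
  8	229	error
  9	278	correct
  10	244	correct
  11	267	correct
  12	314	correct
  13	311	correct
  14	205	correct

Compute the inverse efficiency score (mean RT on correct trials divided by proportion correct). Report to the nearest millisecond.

324 ms

Correct trials (n=12): 356, 302, 269, 206, 280, 303, 278, 244, 267, 314, 311, 205
Mean correct RT = 3335/12 = 277.9167 ms
Proportion correct = 12/14
IES = 277.9167 / (12/14) = 324.236 ms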